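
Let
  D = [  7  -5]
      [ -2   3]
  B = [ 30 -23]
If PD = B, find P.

P = [[4, -1]]

Since D sits to the right of P, P = BD⁻¹.
det D = 11, so D⁻¹ = [[3/11, 5/11], [2/11, 7/11]].
P = BD⁻¹ = [[30, -23]] · [[3/11, 5/11], [2/11, 7/11]] = [[4, -1]].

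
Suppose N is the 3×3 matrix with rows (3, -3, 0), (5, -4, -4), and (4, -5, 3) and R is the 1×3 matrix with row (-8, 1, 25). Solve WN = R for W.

W = [[0, -4, 3]]

N is on the right of W, so right-multiply by N⁻¹: W = RN⁻¹.
N has determinant -3; N⁻¹ = [[32/3, -3, -4], [31/3, -3, -4], [3, -1, -1]].
W = RN⁻¹ = [[-8, 1, 25]] · [[32/3, -3, -4], [31/3, -3, -4], [3, -1, -1]] = [[0, -4, 3]].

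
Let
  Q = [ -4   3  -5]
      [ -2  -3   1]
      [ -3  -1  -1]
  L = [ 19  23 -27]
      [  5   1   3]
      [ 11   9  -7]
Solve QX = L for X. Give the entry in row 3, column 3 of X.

6

Since Q multiplies X on the left, X = Q⁻¹L.
Q has determinant 4; Q⁻¹ = [[1, 2, -3], [-5/4, -11/4, 7/2], [-7/4, -13/4, 9/2]].
X = Q⁻¹L = [[1, 2, -3], [-5/4, -11/4, 7/2], [-7/4, -13/4, 9/2]] · [[19, 23, -27], [5, 1, 3], [11, 9, -7]] = [[-4, -2, 0], [1, 0, 1], [0, -3, 6]].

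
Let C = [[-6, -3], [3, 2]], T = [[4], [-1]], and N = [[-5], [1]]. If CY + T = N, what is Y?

Y = [[4], [-5]]

CY = N − T = [[-9], [2]].
C is on the left of Y, so left-multiply by C⁻¹: Y = C⁻¹(N − T).
C has determinant -3; C⁻¹ = [[-2/3, -1], [1, 2]].
Y = C⁻¹(N − T) = [[4], [-5]].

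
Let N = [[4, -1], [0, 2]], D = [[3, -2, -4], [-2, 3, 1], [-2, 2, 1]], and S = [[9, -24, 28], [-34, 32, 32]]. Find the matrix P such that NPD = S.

Isolating P: multiply by N⁻¹ from the left and D⁻¹ from the right, so P = N⁻¹SD⁻¹.
det N = 8; the adjugate gives N⁻¹ = [[1/4, 1/8], [0, 1/2]].
D has determinant -5; D⁻¹ = [[-1/5, 6/5, -2], [0, 1, -1], [-2/5, 2/5, -1]].
N⁻¹S = [[-2, -2, 11], [-17, 16, 16]].
P = (N⁻¹S)D⁻¹ = [[-4, 0, -5], [-3, 2, 2]].

P = [[-4, 0, -5], [-3, 2, 2]]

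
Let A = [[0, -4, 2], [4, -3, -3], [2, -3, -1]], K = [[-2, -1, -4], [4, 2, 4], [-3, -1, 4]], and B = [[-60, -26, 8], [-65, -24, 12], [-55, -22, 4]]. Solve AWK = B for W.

Left-multiply by A⁻¹ and right-multiply by K⁻¹: W = A⁻¹BK⁻¹.
det A = -4; the adjugate gives A⁻¹ = [[3/2, 5/2, -9/2], [1/2, 1, -2], [3/2, 2, -4]].
K has determinant -4; K⁻¹ = [[-3, -2, -1], [7, 5, 2], [-1/2, -1/4, 0]].
A⁻¹B = [[-5, 0, 24], [15, 7, 8], [0, 1, 20]].
W = (A⁻¹B)K⁻¹ = [[3, 4, 5], [0, 3, -1], [-3, 0, 2]].

W = [[3, 4, 5], [0, 3, -1], [-3, 0, 2]]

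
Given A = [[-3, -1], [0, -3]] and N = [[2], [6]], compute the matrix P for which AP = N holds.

Left-multiplying both sides by A⁻¹ gives P = A⁻¹N.
det A = 9, so A⁻¹ = [[-1/3, 1/9], [0, -1/3]].
P = A⁻¹N = [[-1/3, 1/9], [0, -1/3]] · [[2], [6]] = [[0], [-2]].

P = [[0], [-2]]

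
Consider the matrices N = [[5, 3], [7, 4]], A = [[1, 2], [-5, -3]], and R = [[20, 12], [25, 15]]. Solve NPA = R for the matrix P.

P = [[0, 1], [0, -3]]

Isolating P: multiply by N⁻¹ from the left and A⁻¹ from the right, so P = N⁻¹RA⁻¹.
det N = -1, so N⁻¹ = [[-4, 3], [7, -5]].
det A = 7, so A⁻¹ = [[-3/7, -2/7], [5/7, 1/7]].
N⁻¹R = [[-5, -3], [15, 9]].
P = (N⁻¹R)A⁻¹ = [[0, 1], [0, -3]].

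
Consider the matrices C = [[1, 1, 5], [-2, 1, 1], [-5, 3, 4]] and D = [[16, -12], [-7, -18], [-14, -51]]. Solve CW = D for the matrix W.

W = [[5, 6], [1, -3], [2, -3]]

Left-multiplying both sides by C⁻¹ gives W = C⁻¹D.
det C = -1; the adjugate gives C⁻¹ = [[-1, -11, 4], [-3, -29, 11], [1, 8, -3]].
W = C⁻¹D = [[-1, -11, 4], [-3, -29, 11], [1, 8, -3]] · [[16, -12], [-7, -18], [-14, -51]] = [[5, 6], [1, -3], [2, -3]].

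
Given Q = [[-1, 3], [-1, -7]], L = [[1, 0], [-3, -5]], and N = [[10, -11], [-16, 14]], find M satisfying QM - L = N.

QM = N + L = [[11, -11], [-19, 9]].
Left-multiplying both sides by Q⁻¹ gives M = Q⁻¹(N + L).
det Q = 10; the adjugate gives Q⁻¹ = [[-7/10, -3/10], [1/10, -1/10]].
M = Q⁻¹(N + L) = [[-2, 5], [3, -2]].

M = [[-2, 5], [3, -2]]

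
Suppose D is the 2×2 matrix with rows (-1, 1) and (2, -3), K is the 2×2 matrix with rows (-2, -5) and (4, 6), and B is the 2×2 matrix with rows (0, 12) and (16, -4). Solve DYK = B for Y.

Y = [[4, -2], [-2, -5]]

Isolating Y: multiply by D⁻¹ from the left and K⁻¹ from the right, so Y = D⁻¹BK⁻¹.
det D = 1, so D⁻¹ = [[-3, -1], [-2, -1]].
det K = 8, so K⁻¹ = [[3/4, 5/8], [-1/2, -1/4]].
D⁻¹B = [[-16, -32], [-16, -20]].
Y = (D⁻¹B)K⁻¹ = [[4, -2], [-2, -5]].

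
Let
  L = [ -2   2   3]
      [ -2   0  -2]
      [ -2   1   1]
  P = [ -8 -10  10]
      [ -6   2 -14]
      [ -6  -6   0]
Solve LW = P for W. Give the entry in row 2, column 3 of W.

2

L is on the left of W, so left-multiply by L⁻¹: W = L⁻¹P.
L has determinant 2; L⁻¹ = [[1, 1/2, -2], [3, 2, -5], [-1, -1, 2]].
W = L⁻¹P = [[1, 1/2, -2], [3, 2, -5], [-1, -1, 2]] · [[-8, -10, 10], [-6, 2, -14], [-6, -6, 0]] = [[1, 3, 3], [-6, 4, 2], [2, -4, 4]].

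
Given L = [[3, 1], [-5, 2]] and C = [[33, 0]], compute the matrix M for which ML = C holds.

Right-multiplying both sides by L⁻¹ gives M = CL⁻¹.
L has determinant 11; L⁻¹ = [[2/11, -1/11], [5/11, 3/11]].
M = CL⁻¹ = [[33, 0]] · [[2/11, -1/11], [5/11, 3/11]] = [[6, -3]].

M = [[6, -3]]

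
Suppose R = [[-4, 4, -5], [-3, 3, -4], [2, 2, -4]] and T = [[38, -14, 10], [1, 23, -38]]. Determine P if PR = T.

Since R sits to the right of P, P = TR⁻¹.
det R = -4, so R⁻¹ = [[1, -3/2, 1/4], [5, -13/2, 1/4], [3, -4, 0]].
P = TR⁻¹ = [[38, -14, 10], [1, 23, -38]] · [[1, -3/2, 1/4], [5, -13/2, 1/4], [3, -4, 0]] = [[-2, -6, 6], [2, 1, 6]].

P = [[-2, -6, 6], [2, 1, 6]]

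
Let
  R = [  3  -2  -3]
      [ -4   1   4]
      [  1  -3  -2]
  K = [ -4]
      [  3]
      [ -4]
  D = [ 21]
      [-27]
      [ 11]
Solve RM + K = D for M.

RM = D − K = [[25], [-30], [15]].
R is on the left of M, so left-multiply by R⁻¹: M = R⁻¹(D − K).
det R = 5, so R⁻¹ = [[2, 1, -1], [-4/5, -3/5, 0], [11/5, 7/5, -1]].
M = R⁻¹(D − K) = [[5], [-2], [-2]].

M = [[5], [-2], [-2]]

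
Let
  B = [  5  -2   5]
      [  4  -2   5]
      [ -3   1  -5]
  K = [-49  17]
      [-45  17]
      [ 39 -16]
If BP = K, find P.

P = [[-4, 0], [2, -1], [-5, 3]]

Left-multiplying both sides by B⁻¹ gives P = B⁻¹K.
det B = 5; the adjugate gives B⁻¹ = [[1, -1, 0], [1, -2, -1], [-2/5, 1/5, -2/5]].
P = B⁻¹K = [[1, -1, 0], [1, -2, -1], [-2/5, 1/5, -2/5]] · [[-49, 17], [-45, 17], [39, -16]] = [[-4, 0], [2, -1], [-5, 3]].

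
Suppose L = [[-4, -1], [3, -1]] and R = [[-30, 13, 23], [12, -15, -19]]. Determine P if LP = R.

P = [[6, -4, -6], [6, 3, 1]]

Left-multiplying both sides by L⁻¹ gives P = L⁻¹R.
det L = 7; the adjugate gives L⁻¹ = [[-1/7, 1/7], [-3/7, -4/7]].
P = L⁻¹R = [[-1/7, 1/7], [-3/7, -4/7]] · [[-30, 13, 23], [12, -15, -19]] = [[6, -4, -6], [6, 3, 1]].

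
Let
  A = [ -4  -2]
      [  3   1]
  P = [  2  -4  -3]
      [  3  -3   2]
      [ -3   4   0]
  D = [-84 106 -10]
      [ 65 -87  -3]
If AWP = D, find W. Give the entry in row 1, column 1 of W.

4

Isolating W: multiply by A⁻¹ from the left and P⁻¹ from the right, so W = A⁻¹DP⁻¹.
det A = 2, so A⁻¹ = [[1/2, 1], [-3/2, -2]].
det P = -1; the adjugate gives P⁻¹ = [[8, 12, 17], [6, 9, 13], [-3, -4, -6]].
A⁻¹D = [[23, -34, -8], [-4, 15, 21]].
W = (A⁻¹D)P⁻¹ = [[4, 2, -3], [-5, 3, 1]].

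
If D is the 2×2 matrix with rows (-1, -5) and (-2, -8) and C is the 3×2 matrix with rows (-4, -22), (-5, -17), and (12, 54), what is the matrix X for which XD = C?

X = [[6, -1], [-3, 4], [-6, -3]]

Since D sits to the right of X, X = CD⁻¹.
det D = -2; the adjugate gives D⁻¹ = [[4, -5/2], [-1, 1/2]].
X = CD⁻¹ = [[-4, -22], [-5, -17], [12, 54]] · [[4, -5/2], [-1, 1/2]] = [[6, -1], [-3, 4], [-6, -3]].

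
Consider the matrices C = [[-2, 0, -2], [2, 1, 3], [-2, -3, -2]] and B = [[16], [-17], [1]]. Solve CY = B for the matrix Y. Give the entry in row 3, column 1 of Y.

Left-multiplying both sides by C⁻¹ gives Y = C⁻¹B.
det C = -6, so C⁻¹ = [[-7/6, -1, -1/3], [1/3, 0, -1/3], [2/3, 1, 1/3]].
Y = C⁻¹B = [[-7/6, -1, -1/3], [1/3, 0, -1/3], [2/3, 1, 1/3]] · [[16], [-17], [1]] = [[-2], [5], [-6]].

-6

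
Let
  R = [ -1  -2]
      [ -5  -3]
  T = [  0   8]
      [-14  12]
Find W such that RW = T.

Since R multiplies W on the left, W = R⁻¹T.
det R = -7, so R⁻¹ = [[3/7, -2/7], [-5/7, 1/7]].
W = R⁻¹T = [[3/7, -2/7], [-5/7, 1/7]] · [[0, 8], [-14, 12]] = [[4, 0], [-2, -4]].

W = [[4, 0], [-2, -4]]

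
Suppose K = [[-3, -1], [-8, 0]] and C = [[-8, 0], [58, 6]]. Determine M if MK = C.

M = [[0, 1], [-6, -5]]

Since K sits to the right of M, M = CK⁻¹.
det K = -8; the adjugate gives K⁻¹ = [[0, -1/8], [-1, 3/8]].
M = CK⁻¹ = [[-8, 0], [58, 6]] · [[0, -1/8], [-1, 3/8]] = [[0, 1], [-6, -5]].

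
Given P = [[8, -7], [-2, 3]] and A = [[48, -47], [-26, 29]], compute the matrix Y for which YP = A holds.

Y = [[5, -4], [-2, 5]]

P is on the right of Y, so right-multiply by P⁻¹: Y = AP⁻¹.
det P = 10; the adjugate gives P⁻¹ = [[3/10, 7/10], [1/5, 4/5]].
Y = AP⁻¹ = [[48, -47], [-26, 29]] · [[3/10, 7/10], [1/5, 4/5]] = [[5, -4], [-2, 5]].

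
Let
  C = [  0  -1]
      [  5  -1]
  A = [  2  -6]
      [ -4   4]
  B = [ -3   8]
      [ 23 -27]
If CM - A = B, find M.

CM = B + A = [[-1, 2], [19, -23]].
C is on the left of M, so left-multiply by C⁻¹: M = C⁻¹(B + A).
det C = 5, so C⁻¹ = [[-1/5, 1/5], [-1, 0]].
M = C⁻¹(B + A) = [[4, -5], [1, -2]].

M = [[4, -5], [1, -2]]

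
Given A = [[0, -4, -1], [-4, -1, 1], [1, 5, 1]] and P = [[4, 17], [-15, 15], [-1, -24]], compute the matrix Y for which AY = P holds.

Left-multiplying both sides by A⁻¹ gives Y = A⁻¹P.
det A = -1; the adjugate gives A⁻¹ = [[6, 1, 5], [-5, -1, -4], [19, 4, 16]].
Y = A⁻¹P = [[6, 1, 5], [-5, -1, -4], [19, 4, 16]] · [[4, 17], [-15, 15], [-1, -24]] = [[4, -3], [-1, -4], [0, -1]].

Y = [[4, -3], [-1, -4], [0, -1]]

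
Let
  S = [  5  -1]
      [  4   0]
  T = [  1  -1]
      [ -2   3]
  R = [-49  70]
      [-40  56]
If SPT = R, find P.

P = [[-2, 4], [-3, -1]]

Left-multiply by S⁻¹ and right-multiply by T⁻¹: P = S⁻¹RT⁻¹.
det S = 4; the adjugate gives S⁻¹ = [[0, 1/4], [-1, 5/4]].
det T = 1; the adjugate gives T⁻¹ = [[3, 1], [2, 1]].
S⁻¹R = [[-10, 14], [-1, 0]].
P = (S⁻¹R)T⁻¹ = [[-2, 4], [-3, -1]].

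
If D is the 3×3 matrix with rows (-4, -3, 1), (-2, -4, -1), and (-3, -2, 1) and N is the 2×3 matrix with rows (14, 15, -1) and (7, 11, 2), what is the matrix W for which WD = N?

D is on the right of W, so right-multiply by D⁻¹: W = ND⁻¹.
det D = 1, so D⁻¹ = [[-6, 1, 7], [5, -1, -6], [-8, 1, 10]].
W = ND⁻¹ = [[14, 15, -1], [7, 11, 2]] · [[-6, 1, 7], [5, -1, -6], [-8, 1, 10]] = [[-1, -2, -2], [-3, -2, 3]].

W = [[-1, -2, -2], [-3, -2, 3]]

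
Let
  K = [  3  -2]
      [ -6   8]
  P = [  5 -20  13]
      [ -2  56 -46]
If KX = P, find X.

X = [[3, -4, 1], [2, 4, -5]]

Left-multiplying both sides by K⁻¹ gives X = K⁻¹P.
det K = 12, so K⁻¹ = [[2/3, 1/6], [1/2, 1/4]].
X = K⁻¹P = [[2/3, 1/6], [1/2, 1/4]] · [[5, -20, 13], [-2, 56, -46]] = [[3, -4, 1], [2, 4, -5]].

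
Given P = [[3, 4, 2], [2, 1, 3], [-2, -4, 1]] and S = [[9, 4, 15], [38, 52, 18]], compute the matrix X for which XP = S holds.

Since P sits to the right of X, X = SP⁻¹.
det P = -5; the adjugate gives P⁻¹ = [[-13/5, 12/5, -2], [8/5, -7/5, 1], [6/5, -4/5, 1]].
X = SP⁻¹ = [[9, 4, 15], [38, 52, 18]] · [[-13/5, 12/5, -2], [8/5, -7/5, 1], [6/5, -4/5, 1]] = [[1, 4, 1], [6, 4, -6]].

X = [[1, 4, 1], [6, 4, -6]]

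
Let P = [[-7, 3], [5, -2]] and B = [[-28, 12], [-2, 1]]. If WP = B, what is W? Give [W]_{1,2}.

0

Since P sits to the right of W, W = BP⁻¹.
P has determinant -1; P⁻¹ = [[2, 3], [5, 7]].
W = BP⁻¹ = [[-28, 12], [-2, 1]] · [[2, 3], [5, 7]] = [[4, 0], [1, 1]].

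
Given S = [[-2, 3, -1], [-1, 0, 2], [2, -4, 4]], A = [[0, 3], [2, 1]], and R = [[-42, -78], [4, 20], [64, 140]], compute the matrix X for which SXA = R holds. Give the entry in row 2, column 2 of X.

-5

Isolating X: multiply by S⁻¹ from the left and A⁻¹ from the right, so X = S⁻¹RA⁻¹.
det S = 4; the adjugate gives S⁻¹ = [[2, -2, 3/2], [2, -3/2, 5/4], [1, -1/2, 3/4]].
det A = -6; the adjugate gives A⁻¹ = [[-1/6, 1/2], [1/3, 0]].
S⁻¹R = [[4, 14], [-10, -11], [4, 17]].
X = (S⁻¹R)A⁻¹ = [[4, 2], [-2, -5], [5, 2]].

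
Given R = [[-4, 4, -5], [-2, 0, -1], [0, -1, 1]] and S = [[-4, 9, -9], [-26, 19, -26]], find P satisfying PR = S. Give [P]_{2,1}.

6

R is on the right of P, so right-multiply by R⁻¹: P = SR⁻¹.
det R = 2, so R⁻¹ = [[-1/2, 1/2, -2], [1, -2, 3], [1, -2, 4]].
P = SR⁻¹ = [[-4, 9, -9], [-26, 19, -26]] · [[-1/2, 1/2, -2], [1, -2, 3], [1, -2, 4]] = [[2, -2, -1], [6, 1, 5]].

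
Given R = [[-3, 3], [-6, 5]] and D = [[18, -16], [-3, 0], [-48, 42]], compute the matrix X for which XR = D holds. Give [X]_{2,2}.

3

R is on the right of X, so right-multiply by R⁻¹: X = DR⁻¹.
R has determinant 3; R⁻¹ = [[5/3, -1], [2, -1]].
X = DR⁻¹ = [[18, -16], [-3, 0], [-48, 42]] · [[5/3, -1], [2, -1]] = [[-2, -2], [-5, 3], [4, 6]].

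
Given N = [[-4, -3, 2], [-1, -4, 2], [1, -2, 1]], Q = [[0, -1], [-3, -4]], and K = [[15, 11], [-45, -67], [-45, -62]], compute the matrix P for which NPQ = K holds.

Isolating P: multiply by N⁻¹ from the left and Q⁻¹ from the right, so P = N⁻¹KQ⁻¹.
det N = 3, so N⁻¹ = [[0, -1/3, 2/3], [1, -2, 2], [2, -11/3, 13/3]].
det Q = -3, so Q⁻¹ = [[4/3, -1/3], [-1, 0]].
N⁻¹K = [[-15, -19], [15, 21], [0, -1]].
P = (N⁻¹K)Q⁻¹ = [[-1, 5], [-1, -5], [1, 0]].

P = [[-1, 5], [-1, -5], [1, 0]]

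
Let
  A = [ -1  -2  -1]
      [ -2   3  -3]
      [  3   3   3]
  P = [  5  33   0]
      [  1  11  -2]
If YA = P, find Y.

Y = [[-3, 5, 4], [5, 3, 4]]

A is on the right of Y, so right-multiply by A⁻¹: Y = PA⁻¹.
det A = 3, so A⁻¹ = [[6, 1, 3], [-1, 0, -1/3], [-5, -1, -7/3]].
Y = PA⁻¹ = [[5, 33, 0], [1, 11, -2]] · [[6, 1, 3], [-1, 0, -1/3], [-5, -1, -7/3]] = [[-3, 5, 4], [5, 3, 4]].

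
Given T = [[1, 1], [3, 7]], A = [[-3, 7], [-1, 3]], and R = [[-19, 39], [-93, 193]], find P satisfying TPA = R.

P = [[5, -5], [4, -3]]

P = T⁻¹RA⁻¹ (apply T⁻¹ on the left and A⁻¹ on the right).
T has determinant 4; T⁻¹ = [[7/4, -1/4], [-3/4, 1/4]].
det A = -2; the adjugate gives A⁻¹ = [[-3/2, 7/2], [-1/2, 3/2]].
T⁻¹R = [[-10, 20], [-9, 19]].
P = (T⁻¹R)A⁻¹ = [[5, -5], [4, -3]].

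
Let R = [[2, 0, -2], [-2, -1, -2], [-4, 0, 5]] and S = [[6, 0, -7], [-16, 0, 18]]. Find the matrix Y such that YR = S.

Y = [[1, 0, -1], [-4, 0, 2]]

Right-multiplying both sides by R⁻¹ gives Y = SR⁻¹.
R has determinant -2; R⁻¹ = [[5/2, 0, 1], [-9, -1, -4], [2, 0, 1]].
Y = SR⁻¹ = [[6, 0, -7], [-16, 0, 18]] · [[5/2, 0, 1], [-9, -1, -4], [2, 0, 1]] = [[1, 0, -1], [-4, 0, 2]].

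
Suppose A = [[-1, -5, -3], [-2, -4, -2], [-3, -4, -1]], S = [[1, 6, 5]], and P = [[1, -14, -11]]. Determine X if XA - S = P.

XA = P + S = [[2, -8, -6]].
A is on the right of X, so right-multiply by A⁻¹: X = (P + S)A⁻¹.
det A = -4; the adjugate gives A⁻¹ = [[1, -7/4, 1/2], [-1, 2, -1], [1, -11/4, 3/2]].
X = (P + S)A⁻¹ = [[4, -3, 0]].

X = [[4, -3, 0]]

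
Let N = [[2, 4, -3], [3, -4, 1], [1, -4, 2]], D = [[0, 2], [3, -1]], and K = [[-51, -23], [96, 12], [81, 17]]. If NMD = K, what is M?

M = [[2, 5], [-3, -3], [4, 5]]

M = N⁻¹KD⁻¹ (apply N⁻¹ on the left and D⁻¹ on the right).
N has determinant -4; N⁻¹ = [[1, -1, 2], [5/4, -7/4, 11/4], [2, -3, 5]].
det D = -6, so D⁻¹ = [[1/6, 1/3], [1/2, 0]].
N⁻¹K = [[15, -1], [-9, -3], [15, 3]].
M = (N⁻¹K)D⁻¹ = [[2, 5], [-3, -3], [4, 5]].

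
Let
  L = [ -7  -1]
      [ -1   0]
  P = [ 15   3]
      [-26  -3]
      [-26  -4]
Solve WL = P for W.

Right-multiplying both sides by L⁻¹ gives W = PL⁻¹.
det L = -1; the adjugate gives L⁻¹ = [[0, -1], [-1, 7]].
W = PL⁻¹ = [[15, 3], [-26, -3], [-26, -4]] · [[0, -1], [-1, 7]] = [[-3, 6], [3, 5], [4, -2]].

W = [[-3, 6], [3, 5], [4, -2]]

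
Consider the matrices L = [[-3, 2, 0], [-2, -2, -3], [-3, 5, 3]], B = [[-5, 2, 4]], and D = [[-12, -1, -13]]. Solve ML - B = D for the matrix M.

ML = D + B = [[-17, 1, -9]].
L is on the right of M, so right-multiply by L⁻¹: M = (D + B)L⁻¹.
L has determinant 3; L⁻¹ = [[3, -2, -2], [5, -3, -3], [-16/3, 3, 10/3]].
M = (D + B)L⁻¹ = [[2, 4, 1]].

M = [[2, 4, 1]]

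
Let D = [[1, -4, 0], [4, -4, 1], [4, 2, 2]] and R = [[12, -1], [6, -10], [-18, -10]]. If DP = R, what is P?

D is on the left of P, so left-multiply by D⁻¹: P = D⁻¹R.
det D = 6, so D⁻¹ = [[-5/3, 4/3, -2/3], [-2/3, 1/3, -1/6], [4, -3, 2]].
P = D⁻¹R = [[-5/3, 4/3, -2/3], [-2/3, 1/3, -1/6], [4, -3, 2]] · [[12, -1], [6, -10], [-18, -10]] = [[0, -5], [-3, -1], [-6, 6]].

P = [[0, -5], [-3, -1], [-6, 6]]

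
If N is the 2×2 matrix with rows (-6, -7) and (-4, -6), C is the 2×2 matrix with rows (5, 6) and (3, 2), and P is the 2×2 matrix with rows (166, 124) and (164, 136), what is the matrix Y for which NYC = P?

Y = N⁻¹PC⁻¹ (apply N⁻¹ on the left and C⁻¹ on the right).
det N = 8; the adjugate gives N⁻¹ = [[-3/4, 7/8], [1/2, -3/4]].
C has determinant -8; C⁻¹ = [[-1/4, 3/4], [3/8, -5/8]].
N⁻¹P = [[19, 26], [-40, -40]].
Y = (N⁻¹P)C⁻¹ = [[5, -2], [-5, -5]].

Y = [[5, -2], [-5, -5]]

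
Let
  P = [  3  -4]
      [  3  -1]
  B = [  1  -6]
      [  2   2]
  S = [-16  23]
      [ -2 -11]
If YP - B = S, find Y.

YP = S + B = [[-15, 17], [0, -9]].
Right-multiplying both sides by P⁻¹ gives Y = (S + B)P⁻¹.
P has determinant 9; P⁻¹ = [[-1/9, 4/9], [-1/3, 1/3]].
Y = (S + B)P⁻¹ = [[-4, -1], [3, -3]].

Y = [[-4, -1], [3, -3]]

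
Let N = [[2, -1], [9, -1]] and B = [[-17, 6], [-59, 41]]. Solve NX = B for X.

X = [[-6, 5], [5, 4]]

Since N multiplies X on the left, X = N⁻¹B.
det N = 7; the adjugate gives N⁻¹ = [[-1/7, 1/7], [-9/7, 2/7]].
X = N⁻¹B = [[-1/7, 1/7], [-9/7, 2/7]] · [[-17, 6], [-59, 41]] = [[-6, 5], [5, 4]].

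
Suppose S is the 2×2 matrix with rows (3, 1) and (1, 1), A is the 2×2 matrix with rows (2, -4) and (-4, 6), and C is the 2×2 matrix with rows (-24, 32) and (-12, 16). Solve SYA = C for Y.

Y = [[1, 2], [1, 2]]

Left-multiply by S⁻¹ and right-multiply by A⁻¹: Y = S⁻¹CA⁻¹.
det S = 2, so S⁻¹ = [[1/2, -1/2], [-1/2, 3/2]].
det A = -4; the adjugate gives A⁻¹ = [[-3/2, -1], [-1, -1/2]].
S⁻¹C = [[-6, 8], [-6, 8]].
Y = (S⁻¹C)A⁻¹ = [[1, 2], [1, 2]].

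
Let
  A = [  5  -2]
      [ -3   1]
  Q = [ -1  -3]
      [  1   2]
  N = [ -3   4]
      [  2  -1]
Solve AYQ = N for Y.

Y = A⁻¹NQ⁻¹ (apply A⁻¹ on the left and Q⁻¹ on the right).
A has determinant -1; A⁻¹ = [[-1, -2], [-3, -5]].
det Q = 1, so Q⁻¹ = [[2, 3], [-1, -1]].
A⁻¹N = [[-1, -2], [-1, -7]].
Y = (A⁻¹N)Q⁻¹ = [[0, -1], [5, 4]].

Y = [[0, -1], [5, 4]]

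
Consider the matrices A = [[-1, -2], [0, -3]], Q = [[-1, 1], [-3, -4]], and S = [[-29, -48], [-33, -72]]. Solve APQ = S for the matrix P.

P = [[-4, -1], [4, -5]]

Left-multiply by A⁻¹ and right-multiply by Q⁻¹: P = A⁻¹SQ⁻¹.
A has determinant 3; A⁻¹ = [[-1, 2/3], [0, -1/3]].
det Q = 7; the adjugate gives Q⁻¹ = [[-4/7, -1/7], [3/7, -1/7]].
A⁻¹S = [[7, 0], [11, 24]].
P = (A⁻¹S)Q⁻¹ = [[-4, -1], [4, -5]].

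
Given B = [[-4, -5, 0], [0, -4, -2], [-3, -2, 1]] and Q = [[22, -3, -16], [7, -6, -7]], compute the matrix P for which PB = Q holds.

Right-multiplying both sides by B⁻¹ gives P = QB⁻¹.
B has determinant 2; B⁻¹ = [[-4, 5/2, 5], [3, -2, -4], [-6, 7/2, 8]].
P = QB⁻¹ = [[22, -3, -16], [7, -6, -7]] · [[-4, 5/2, 5], [3, -2, -4], [-6, 7/2, 8]] = [[-1, 5, -6], [-4, 5, 3]].

P = [[-1, 5, -6], [-4, 5, 3]]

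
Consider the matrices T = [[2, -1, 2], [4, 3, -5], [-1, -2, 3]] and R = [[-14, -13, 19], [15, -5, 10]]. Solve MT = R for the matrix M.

Right-multiplying both sides by T⁻¹ gives M = RT⁻¹.
det T = -5, so T⁻¹ = [[1/5, 1/5, 1/5], [7/5, -8/5, -18/5], [1, -1, -2]].
M = RT⁻¹ = [[-14, -13, 19], [15, -5, 10]] · [[1/5, 1/5, 1/5], [7/5, -8/5, -18/5], [1, -1, -2]] = [[-2, -1, 6], [6, 1, 1]].

M = [[-2, -1, 6], [6, 1, 1]]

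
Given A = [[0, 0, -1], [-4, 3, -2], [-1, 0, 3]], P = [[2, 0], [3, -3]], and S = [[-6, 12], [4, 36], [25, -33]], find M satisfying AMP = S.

Left-multiply by A⁻¹ and right-multiply by P⁻¹: M = A⁻¹SP⁻¹.
det A = -3, so A⁻¹ = [[-3, 0, -1], [-14/3, 1/3, -4/3], [-1, 0, 0]].
det P = -6; the adjugate gives P⁻¹ = [[1/2, 0], [1/2, -1/3]].
A⁻¹S = [[-7, -3], [-4, 0], [6, -12]].
M = (A⁻¹S)P⁻¹ = [[-5, 1], [-2, 0], [-3, 4]].

M = [[-5, 1], [-2, 0], [-3, 4]]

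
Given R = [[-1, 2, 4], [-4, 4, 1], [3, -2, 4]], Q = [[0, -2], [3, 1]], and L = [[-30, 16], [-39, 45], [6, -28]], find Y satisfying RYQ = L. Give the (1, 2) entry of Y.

0

Y = R⁻¹LQ⁻¹ (apply R⁻¹ on the left and Q⁻¹ on the right).
det R = 4; the adjugate gives R⁻¹ = [[9/2, -4, -7/2], [19/4, -4, -15/4], [-1, 1, 1]].
det Q = 6; the adjugate gives Q⁻¹ = [[1/6, 1/3], [-1/2, 0]].
R⁻¹L = [[0, -10], [-9, 1], [-3, 1]].
Y = (R⁻¹L)Q⁻¹ = [[5, 0], [-2, -3], [-1, -1]].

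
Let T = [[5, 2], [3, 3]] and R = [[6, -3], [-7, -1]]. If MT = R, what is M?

T is on the right of M, so right-multiply by T⁻¹: M = RT⁻¹.
det T = 9; the adjugate gives T⁻¹ = [[1/3, -2/9], [-1/3, 5/9]].
M = RT⁻¹ = [[6, -3], [-7, -1]] · [[1/3, -2/9], [-1/3, 5/9]] = [[3, -3], [-2, 1]].

M = [[3, -3], [-2, 1]]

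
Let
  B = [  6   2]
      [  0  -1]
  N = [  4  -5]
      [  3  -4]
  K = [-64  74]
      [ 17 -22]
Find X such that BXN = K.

X = [[-5, 5], [-2, -3]]

Isolating X: multiply by B⁻¹ from the left and N⁻¹ from the right, so X = B⁻¹KN⁻¹.
det B = -6, so B⁻¹ = [[1/6, 1/3], [0, -1]].
det N = -1; the adjugate gives N⁻¹ = [[4, -5], [3, -4]].
B⁻¹K = [[-5, 5], [-17, 22]].
X = (B⁻¹K)N⁻¹ = [[-5, 5], [-2, -3]].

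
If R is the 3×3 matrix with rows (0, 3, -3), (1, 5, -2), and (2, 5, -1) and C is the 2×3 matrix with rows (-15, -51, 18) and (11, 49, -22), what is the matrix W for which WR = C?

W = [[-2, -3, -6], [3, 5, 3]]

Since R sits to the right of W, W = CR⁻¹.
det R = 6, so R⁻¹ = [[5/6, -2, 3/2], [-1/2, 1, -1/2], [-5/6, 1, -1/2]].
W = CR⁻¹ = [[-15, -51, 18], [11, 49, -22]] · [[5/6, -2, 3/2], [-1/2, 1, -1/2], [-5/6, 1, -1/2]] = [[-2, -3, -6], [3, 5, 3]].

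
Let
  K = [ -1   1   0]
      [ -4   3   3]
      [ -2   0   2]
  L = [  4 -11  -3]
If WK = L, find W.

Right-multiplying both sides by K⁻¹ gives W = LK⁻¹.
K has determinant -4; K⁻¹ = [[-3/2, 1/2, -3/4], [-1/2, 1/2, -3/4], [-3/2, 1/2, -1/4]].
W = LK⁻¹ = [[4, -11, -3]] · [[-3/2, 1/2, -3/4], [-1/2, 1/2, -3/4], [-3/2, 1/2, -1/4]] = [[4, -5, 6]].

W = [[4, -5, 6]]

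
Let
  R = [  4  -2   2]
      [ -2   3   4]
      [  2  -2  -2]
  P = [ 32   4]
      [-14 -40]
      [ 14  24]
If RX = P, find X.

X = [[5, 2], [-4, -4], [2, -6]]

R is on the left of X, so left-multiply by R⁻¹: X = R⁻¹P.
det R = -4; the adjugate gives R⁻¹ = [[-1/2, 2, 7/2], [-1, 3, 5], [1/2, -1, -2]].
X = R⁻¹P = [[-1/2, 2, 7/2], [-1, 3, 5], [1/2, -1, -2]] · [[32, 4], [-14, -40], [14, 24]] = [[5, 2], [-4, -4], [2, -6]].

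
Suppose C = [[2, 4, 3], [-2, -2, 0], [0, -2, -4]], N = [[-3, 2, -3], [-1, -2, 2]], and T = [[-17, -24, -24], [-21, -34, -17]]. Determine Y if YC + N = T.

YC = T − N = [[-14, -26, -21], [-20, -32, -19]].
Since C sits to the right of Y, Y = (T − N)C⁻¹.
det C = -4, so C⁻¹ = [[-2, -5/2, -3/2], [2, 2, 3/2], [-1, -1, -1]].
Y = (T − N)C⁻¹ = [[-3, 4, 3], [-5, 5, 1]].

Y = [[-3, 4, 3], [-5, 5, 1]]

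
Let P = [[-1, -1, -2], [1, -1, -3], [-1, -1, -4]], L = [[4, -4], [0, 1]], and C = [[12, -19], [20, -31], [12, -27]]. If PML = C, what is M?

M = [[1, 0], [-4, -1], [0, 4]]

M = P⁻¹CL⁻¹ (apply P⁻¹ on the left and L⁻¹ on the right).
det P = -4; the adjugate gives P⁻¹ = [[-1/4, 1/2, -1/4], [-7/4, -1/2, 5/4], [1/2, 0, -1/2]].
det L = 4; the adjugate gives L⁻¹ = [[1/4, 1], [0, 1]].
P⁻¹C = [[4, -4], [-16, 15], [0, 4]].
M = (P⁻¹C)L⁻¹ = [[1, 0], [-4, -1], [0, 4]].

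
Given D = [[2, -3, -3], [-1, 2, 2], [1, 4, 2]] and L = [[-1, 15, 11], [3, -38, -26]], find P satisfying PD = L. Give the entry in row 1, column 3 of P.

D is on the right of P, so right-multiply by D⁻¹: P = LD⁻¹.
det D = -2, so D⁻¹ = [[2, 3, 0], [-2, -7/2, 1/2], [3, 11/2, -1/2]].
P = LD⁻¹ = [[-1, 15, 11], [3, -38, -26]] · [[2, 3, 0], [-2, -7/2, 1/2], [3, 11/2, -1/2]] = [[1, 5, 2], [4, -1, -6]].

2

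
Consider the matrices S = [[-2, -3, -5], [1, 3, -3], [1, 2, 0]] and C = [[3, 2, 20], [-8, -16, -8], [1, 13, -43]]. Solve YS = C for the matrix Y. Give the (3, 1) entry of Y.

5

Since S sits to the right of Y, Y = CS⁻¹.
det S = 2; the adjugate gives S⁻¹ = [[3, -5, 12], [-3/2, 5/2, -11/2], [-1/2, 1/2, -3/2]].
Y = CS⁻¹ = [[3, 2, 20], [-8, -16, -8], [1, 13, -43]] · [[3, -5, 12], [-3/2, 5/2, -11/2], [-1/2, 1/2, -3/2]] = [[-4, 0, -5], [4, -4, 4], [5, 6, 5]].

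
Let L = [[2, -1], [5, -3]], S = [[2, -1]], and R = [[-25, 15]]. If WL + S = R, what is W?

W = [[-1, -5]]

WL = R − S = [[-27, 16]].
L is on the right of W, so right-multiply by L⁻¹: W = (R − S)L⁻¹.
L has determinant -1; L⁻¹ = [[3, -1], [5, -2]].
W = (R − S)L⁻¹ = [[-1, -5]].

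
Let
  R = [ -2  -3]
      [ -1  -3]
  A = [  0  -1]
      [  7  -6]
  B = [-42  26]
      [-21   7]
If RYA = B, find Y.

Left-multiply by R⁻¹ and right-multiply by A⁻¹: Y = R⁻¹BA⁻¹.
det R = 3, so R⁻¹ = [[-1, 1], [1/3, -2/3]].
A has determinant 7; A⁻¹ = [[-6/7, 1/7], [-1, 0]].
R⁻¹B = [[21, -19], [0, 4]].
Y = (R⁻¹B)A⁻¹ = [[1, 3], [-4, 0]].

Y = [[1, 3], [-4, 0]]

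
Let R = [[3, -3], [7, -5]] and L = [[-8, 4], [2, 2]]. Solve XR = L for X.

X = [[2, -2], [-4, 2]]

Since R sits to the right of X, X = LR⁻¹.
det R = 6; the adjugate gives R⁻¹ = [[-5/6, 1/2], [-7/6, 1/2]].
X = LR⁻¹ = [[-8, 4], [2, 2]] · [[-5/6, 1/2], [-7/6, 1/2]] = [[2, -2], [-4, 2]].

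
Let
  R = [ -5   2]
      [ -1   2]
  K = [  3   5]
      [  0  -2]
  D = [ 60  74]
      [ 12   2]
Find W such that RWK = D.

W = R⁻¹DK⁻¹ (apply R⁻¹ on the left and K⁻¹ on the right).
det R = -8, so R⁻¹ = [[-1/4, 1/4], [-1/8, 5/8]].
K has determinant -6; K⁻¹ = [[1/3, 5/6], [0, -1/2]].
R⁻¹D = [[-12, -18], [0, -8]].
W = (R⁻¹D)K⁻¹ = [[-4, -1], [0, 4]].

W = [[-4, -1], [0, 4]]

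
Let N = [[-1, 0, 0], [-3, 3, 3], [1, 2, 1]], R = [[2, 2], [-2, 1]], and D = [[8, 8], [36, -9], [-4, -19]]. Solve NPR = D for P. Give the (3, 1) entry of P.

-3

P = N⁻¹DR⁻¹ (apply N⁻¹ on the left and R⁻¹ on the right).
det N = 3; the adjugate gives N⁻¹ = [[-1, 0, 0], [2, -1/3, 1], [-3, 2/3, -1]].
det R = 6, so R⁻¹ = [[1/6, -1/3], [1/3, 1/3]].
N⁻¹D = [[-8, -8], [0, 0], [4, -11]].
P = (N⁻¹D)R⁻¹ = [[-4, 0], [0, 0], [-3, -5]].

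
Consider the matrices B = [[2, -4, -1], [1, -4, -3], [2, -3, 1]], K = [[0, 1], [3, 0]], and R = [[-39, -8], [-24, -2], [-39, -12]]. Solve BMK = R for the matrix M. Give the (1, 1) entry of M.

2

M = B⁻¹RK⁻¹ (apply B⁻¹ on the left and K⁻¹ on the right).
det B = -3, so B⁻¹ = [[13/3, -7/3, -8/3], [7/3, -4/3, -5/3], [-5/3, 2/3, 4/3]].
det K = -3; the adjugate gives K⁻¹ = [[0, 1/3], [1, 0]].
B⁻¹R = [[-9, 2], [6, 4], [-3, -4]].
M = (B⁻¹R)K⁻¹ = [[2, -3], [4, 2], [-4, -1]].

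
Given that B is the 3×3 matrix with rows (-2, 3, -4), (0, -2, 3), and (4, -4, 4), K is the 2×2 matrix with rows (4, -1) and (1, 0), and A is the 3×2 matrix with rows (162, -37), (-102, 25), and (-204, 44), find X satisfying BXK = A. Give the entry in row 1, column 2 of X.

Left-multiply by B⁻¹ and right-multiply by K⁻¹: X = B⁻¹AK⁻¹.
det B = -4; the adjugate gives B⁻¹ = [[-1, -1, -1/4], [-3, -2, -3/2], [-2, -1, -1]].
det K = 1, so K⁻¹ = [[0, 1], [-1, 4]].
B⁻¹A = [[-9, 1], [24, -5], [-18, 5]].
X = (B⁻¹A)K⁻¹ = [[-1, -5], [5, 4], [-5, 2]].

-5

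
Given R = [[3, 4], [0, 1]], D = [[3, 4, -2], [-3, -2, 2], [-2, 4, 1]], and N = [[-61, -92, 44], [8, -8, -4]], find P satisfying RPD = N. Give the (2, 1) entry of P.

4

Isolating P: multiply by R⁻¹ from the left and D⁻¹ from the right, so P = R⁻¹ND⁻¹.
det R = 3; the adjugate gives R⁻¹ = [[1/3, -4/3], [0, 1]].
D has determinant -2; D⁻¹ = [[5, 6, -2], [1/2, 1/2, 0], [8, 10, -3]].
R⁻¹N = [[-31, -20, 20], [8, -8, -4]].
P = (R⁻¹N)D⁻¹ = [[-5, 4, 2], [4, 4, -4]].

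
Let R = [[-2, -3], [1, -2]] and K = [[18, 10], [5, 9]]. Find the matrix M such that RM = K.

Since R multiplies M on the left, M = R⁻¹K.
det R = 7, so R⁻¹ = [[-2/7, 3/7], [-1/7, -2/7]].
M = R⁻¹K = [[-2/7, 3/7], [-1/7, -2/7]] · [[18, 10], [5, 9]] = [[-3, 1], [-4, -4]].

M = [[-3, 1], [-4, -4]]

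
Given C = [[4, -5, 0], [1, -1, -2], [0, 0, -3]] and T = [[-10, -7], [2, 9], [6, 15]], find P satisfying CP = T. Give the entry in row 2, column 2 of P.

Left-multiplying both sides by C⁻¹ gives P = C⁻¹T.
C has determinant -3; C⁻¹ = [[-1, 5, -10/3], [-1, 4, -8/3], [0, 0, -1/3]].
P = C⁻¹T = [[-1, 5, -10/3], [-1, 4, -8/3], [0, 0, -1/3]] · [[-10, -7], [2, 9], [6, 15]] = [[0, 2], [2, 3], [-2, -5]].

3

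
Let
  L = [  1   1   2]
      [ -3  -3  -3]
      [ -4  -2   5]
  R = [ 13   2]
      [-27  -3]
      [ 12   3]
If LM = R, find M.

M = [[-1, 1], [6, -1], [4, 1]]

Left-multiplying both sides by L⁻¹ gives M = L⁻¹R.
det L = -6, so L⁻¹ = [[7/2, 3/2, -1/2], [-9/2, -13/6, 1/2], [1, 1/3, 0]].
M = L⁻¹R = [[7/2, 3/2, -1/2], [-9/2, -13/6, 1/2], [1, 1/3, 0]] · [[13, 2], [-27, -3], [12, 3]] = [[-1, 1], [6, -1], [4, 1]].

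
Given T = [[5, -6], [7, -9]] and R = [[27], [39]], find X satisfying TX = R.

X = [[3], [-2]]

T is on the left of X, so left-multiply by T⁻¹: X = T⁻¹R.
det T = -3; the adjugate gives T⁻¹ = [[3, -2], [7/3, -5/3]].
X = T⁻¹R = [[3, -2], [7/3, -5/3]] · [[27], [39]] = [[3], [-2]].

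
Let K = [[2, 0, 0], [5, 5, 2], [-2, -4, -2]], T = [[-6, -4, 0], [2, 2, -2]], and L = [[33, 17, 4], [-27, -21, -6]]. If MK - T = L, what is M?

MK = L + T = [[27, 13, 4], [-25, -19, -8]].
Since K sits to the right of M, M = (L + T)K⁻¹.
det K = -4, so K⁻¹ = [[1/2, 0, 0], [-3/2, 1, 1], [5/2, -2, -5/2]].
M = (L + T)K⁻¹ = [[4, 5, 3], [-4, -3, 1]].

M = [[4, 5, 3], [-4, -3, 1]]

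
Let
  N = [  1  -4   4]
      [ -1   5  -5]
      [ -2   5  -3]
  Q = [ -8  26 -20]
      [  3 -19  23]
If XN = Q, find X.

X = [[1, 3, 3], [6, -1, 2]]

N is on the right of X, so right-multiply by N⁻¹: X = QN⁻¹.
N has determinant 2; N⁻¹ = [[5, 4, 0], [7/2, 5/2, 1/2], [5/2, 3/2, 1/2]].
X = QN⁻¹ = [[-8, 26, -20], [3, -19, 23]] · [[5, 4, 0], [7/2, 5/2, 1/2], [5/2, 3/2, 1/2]] = [[1, 3, 3], [6, -1, 2]].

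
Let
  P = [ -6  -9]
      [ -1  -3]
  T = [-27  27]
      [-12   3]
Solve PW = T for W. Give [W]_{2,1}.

Left-multiplying both sides by P⁻¹ gives W = P⁻¹T.
P has determinant 9; P⁻¹ = [[-1/3, 1], [1/9, -2/3]].
W = P⁻¹T = [[-1/3, 1], [1/9, -2/3]] · [[-27, 27], [-12, 3]] = [[-3, -6], [5, 1]].

5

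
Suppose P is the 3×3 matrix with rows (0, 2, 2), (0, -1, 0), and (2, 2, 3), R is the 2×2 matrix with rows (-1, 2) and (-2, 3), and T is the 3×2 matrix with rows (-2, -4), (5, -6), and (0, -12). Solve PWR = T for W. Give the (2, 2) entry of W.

4

W = P⁻¹TR⁻¹ (apply P⁻¹ on the left and R⁻¹ on the right).
det P = 4; the adjugate gives P⁻¹ = [[-3/4, -1/2, 1/2], [0, -1, 0], [1/2, 1, 0]].
det R = 1; the adjugate gives R⁻¹ = [[3, -2], [2, -1]].
P⁻¹T = [[-1, 0], [-5, 6], [4, -8]].
W = (P⁻¹T)R⁻¹ = [[-3, 2], [-3, 4], [-4, 0]].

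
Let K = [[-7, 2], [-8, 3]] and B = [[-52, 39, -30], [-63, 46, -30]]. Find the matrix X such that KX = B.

X = [[6, -5, 6], [-5, 2, 6]]

K is on the left of X, so left-multiply by K⁻¹: X = K⁻¹B.
det K = -5, so K⁻¹ = [[-3/5, 2/5], [-8/5, 7/5]].
X = K⁻¹B = [[-3/5, 2/5], [-8/5, 7/5]] · [[-52, 39, -30], [-63, 46, -30]] = [[6, -5, 6], [-5, 2, 6]].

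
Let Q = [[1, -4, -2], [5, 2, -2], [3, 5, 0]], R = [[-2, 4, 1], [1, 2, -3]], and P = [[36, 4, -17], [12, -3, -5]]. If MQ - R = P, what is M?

MQ = P + R = [[34, 8, -16], [13, -1, -8]].
Since Q sits to the right of M, M = (P + R)Q⁻¹.
det Q = -4; the adjugate gives Q⁻¹ = [[-5/2, 5/2, -3], [3/2, -3/2, 2], [-19/4, 17/4, -11/2]].
M = (P + R)Q⁻¹ = [[3, 5, 2], [4, 0, 3]].

M = [[3, 5, 2], [4, 0, 3]]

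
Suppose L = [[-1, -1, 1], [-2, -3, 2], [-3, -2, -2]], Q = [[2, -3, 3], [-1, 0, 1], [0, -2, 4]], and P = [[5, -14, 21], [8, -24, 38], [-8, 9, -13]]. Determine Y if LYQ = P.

Y = [[-3, -4, 1], [2, 2, -1], [1, -3, 4]]

Left-multiply by L⁻¹ and right-multiply by Q⁻¹: Y = L⁻¹PQ⁻¹.
det L = -5, so L⁻¹ = [[-2, 4/5, -1/5], [2, -1, 0], [1, -1/5, -1/5]].
det Q = -2; the adjugate gives Q⁻¹ = [[-1, -3, 3/2], [-2, -4, 5/2], [-1, -2, 3/2]].
L⁻¹P = [[-2, 7, -9], [2, -4, 4], [5, -11, 16]].
Y = (L⁻¹P)Q⁻¹ = [[-3, -4, 1], [2, 2, -1], [1, -3, 4]].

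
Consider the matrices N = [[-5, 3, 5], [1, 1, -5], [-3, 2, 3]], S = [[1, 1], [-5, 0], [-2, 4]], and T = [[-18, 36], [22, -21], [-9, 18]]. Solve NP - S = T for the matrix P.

P = [[-4, -5], [-4, -1], [-5, 3]]

NP = T + S = [[-17, 37], [17, -21], [-11, 22]].
Since N multiplies P on the left, P = N⁻¹(T + S).
det N = -4, so N⁻¹ = [[-13/4, -1/4, 5], [-3, 0, 5], [-5/4, -1/4, 2]].
P = N⁻¹(T + S) = [[-4, -5], [-4, -1], [-5, 3]].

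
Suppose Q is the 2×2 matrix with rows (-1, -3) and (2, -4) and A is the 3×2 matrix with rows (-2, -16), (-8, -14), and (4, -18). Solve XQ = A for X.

X = [[4, 1], [6, -1], [2, 3]]

Q is on the right of X, so right-multiply by Q⁻¹: X = AQ⁻¹.
det Q = 10; the adjugate gives Q⁻¹ = [[-2/5, 3/10], [-1/5, -1/10]].
X = AQ⁻¹ = [[-2, -16], [-8, -14], [4, -18]] · [[-2/5, 3/10], [-1/5, -1/10]] = [[4, 1], [6, -1], [2, 3]].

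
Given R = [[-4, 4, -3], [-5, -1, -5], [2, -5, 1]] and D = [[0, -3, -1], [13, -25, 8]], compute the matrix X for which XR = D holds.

Right-multiplying both sides by R⁻¹ gives X = DR⁻¹.
R has determinant 3; R⁻¹ = [[-26/3, 11/3, -23/3], [-5/3, 2/3, -5/3], [9, -4, 8]].
X = DR⁻¹ = [[0, -3, -1], [13, -25, 8]] · [[-26/3, 11/3, -23/3], [-5/3, 2/3, -5/3], [9, -4, 8]] = [[-4, 2, -3], [1, -1, 6]].

X = [[-4, 2, -3], [1, -1, 6]]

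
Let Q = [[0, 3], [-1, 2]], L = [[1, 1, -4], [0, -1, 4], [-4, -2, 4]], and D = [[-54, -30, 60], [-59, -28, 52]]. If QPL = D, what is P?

Left-multiply by Q⁻¹ and right-multiply by L⁻¹: P = Q⁻¹DL⁻¹.
det Q = 3, so Q⁻¹ = [[2/3, -1], [1/3, 0]].
det L = 4; the adjugate gives L⁻¹ = [[1, 1, 0], [-4, -3, -1], [-1, -1/2, -1/4]].
Q⁻¹D = [[23, 8, -12], [-18, -10, 20]].
P = (Q⁻¹D)L⁻¹ = [[3, 5, -5], [2, 2, 5]].

P = [[3, 5, -5], [2, 2, 5]]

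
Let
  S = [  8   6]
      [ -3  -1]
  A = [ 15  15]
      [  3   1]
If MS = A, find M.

S is on the right of M, so right-multiply by S⁻¹: M = AS⁻¹.
det S = 10; the adjugate gives S⁻¹ = [[-1/10, -3/5], [3/10, 4/5]].
M = AS⁻¹ = [[15, 15], [3, 1]] · [[-1/10, -3/5], [3/10, 4/5]] = [[3, 3], [0, -1]].

M = [[3, 3], [0, -1]]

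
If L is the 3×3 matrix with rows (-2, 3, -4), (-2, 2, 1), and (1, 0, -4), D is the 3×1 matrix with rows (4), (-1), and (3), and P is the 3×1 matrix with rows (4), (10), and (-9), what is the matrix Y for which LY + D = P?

Y = [[0], [4], [3]]

LY = P − D = [[0], [11], [-12]].
L is on the left of Y, so left-multiply by L⁻¹: Y = L⁻¹(P − D).
L has determinant 3; L⁻¹ = [[-8/3, 4, 11/3], [-7/3, 4, 10/3], [-2/3, 1, 2/3]].
Y = L⁻¹(P − D) = [[0], [4], [3]].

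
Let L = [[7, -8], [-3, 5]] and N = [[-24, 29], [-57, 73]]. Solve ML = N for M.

Since L sits to the right of M, M = NL⁻¹.
det L = 11; the adjugate gives L⁻¹ = [[5/11, 8/11], [3/11, 7/11]].
M = NL⁻¹ = [[-24, 29], [-57, 73]] · [[5/11, 8/11], [3/11, 7/11]] = [[-3, 1], [-6, 5]].

M = [[-3, 1], [-6, 5]]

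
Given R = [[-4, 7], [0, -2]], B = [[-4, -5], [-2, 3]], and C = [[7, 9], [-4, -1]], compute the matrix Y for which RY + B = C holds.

Y = [[-1, 0], [1, 2]]

RY = C − B = [[11, 14], [-2, -4]].
R is on the left of Y, so left-multiply by R⁻¹: Y = R⁻¹(C − B).
det R = 8, so R⁻¹ = [[-1/4, -7/8], [0, -1/2]].
Y = R⁻¹(C − B) = [[-1, 0], [1, 2]].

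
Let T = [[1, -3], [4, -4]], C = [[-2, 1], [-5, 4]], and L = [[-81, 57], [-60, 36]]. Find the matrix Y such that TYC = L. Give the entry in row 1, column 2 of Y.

Left-multiply by T⁻¹ and right-multiply by C⁻¹: Y = T⁻¹LC⁻¹.
T has determinant 8; T⁻¹ = [[-1/2, 3/8], [-1/2, 1/8]].
det C = -3; the adjugate gives C⁻¹ = [[-4/3, 1/3], [-5/3, 2/3]].
T⁻¹L = [[18, -15], [33, -24]].
Y = (T⁻¹L)C⁻¹ = [[1, -4], [-4, -5]].

-4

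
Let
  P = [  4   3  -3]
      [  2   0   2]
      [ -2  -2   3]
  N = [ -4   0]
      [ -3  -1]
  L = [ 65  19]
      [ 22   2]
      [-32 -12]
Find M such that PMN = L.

M = P⁻¹LN⁻¹ (apply P⁻¹ on the left and N⁻¹ on the right).
det P = -2; the adjugate gives P⁻¹ = [[-2, 3/2, -3], [5, -3, 7], [2, -1, 3]].
det N = 4, so N⁻¹ = [[-1/4, 0], [3/4, -1]].
P⁻¹L = [[-1, 1], [35, 5], [12, 0]].
M = (P⁻¹L)N⁻¹ = [[1, -1], [-5, -5], [-3, 0]].

M = [[1, -1], [-5, -5], [-3, 0]]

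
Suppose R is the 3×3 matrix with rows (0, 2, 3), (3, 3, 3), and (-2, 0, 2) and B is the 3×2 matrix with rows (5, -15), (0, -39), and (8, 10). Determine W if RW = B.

Left-multiplying both sides by R⁻¹ gives W = R⁻¹B.
det R = -6; the adjugate gives R⁻¹ = [[-1, 2/3, 1/2], [2, -1, -3/2], [-1, 2/3, 1]].
W = R⁻¹B = [[-1, 2/3, 1/2], [2, -1, -3/2], [-1, 2/3, 1]] · [[5, -15], [0, -39], [8, 10]] = [[-1, -6], [-2, -6], [3, -1]].

W = [[-1, -6], [-2, -6], [3, -1]]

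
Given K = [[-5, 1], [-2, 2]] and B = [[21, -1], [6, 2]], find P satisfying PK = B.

P = [[-5, 2], [-2, 2]]

K is on the right of P, so right-multiply by K⁻¹: P = BK⁻¹.
det K = -8; the adjugate gives K⁻¹ = [[-1/4, 1/8], [-1/4, 5/8]].
P = BK⁻¹ = [[21, -1], [6, 2]] · [[-1/4, 1/8], [-1/4, 5/8]] = [[-5, 2], [-2, 2]].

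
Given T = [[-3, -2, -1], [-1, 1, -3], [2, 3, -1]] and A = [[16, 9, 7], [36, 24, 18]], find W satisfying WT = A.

W = [[-6, 0, -1], [-6, -6, 6]]

Right-multiplying both sides by T⁻¹ gives W = AT⁻¹.
det T = -5; the adjugate gives T⁻¹ = [[-8/5, 1, -7/5], [7/5, -1, 8/5], [1, -1, 1]].
W = AT⁻¹ = [[16, 9, 7], [36, 24, 18]] · [[-8/5, 1, -7/5], [7/5, -1, 8/5], [1, -1, 1]] = [[-6, 0, -1], [-6, -6, 6]].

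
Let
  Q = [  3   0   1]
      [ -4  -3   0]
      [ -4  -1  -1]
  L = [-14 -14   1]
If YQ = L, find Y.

Q is on the right of Y, so right-multiply by Q⁻¹: Y = LQ⁻¹.
Q has determinant 1; Q⁻¹ = [[3, -1, 3], [-4, 1, -4], [-8, 3, -9]].
Y = LQ⁻¹ = [[-14, -14, 1]] · [[3, -1, 3], [-4, 1, -4], [-8, 3, -9]] = [[6, 3, 5]].

Y = [[6, 3, 5]]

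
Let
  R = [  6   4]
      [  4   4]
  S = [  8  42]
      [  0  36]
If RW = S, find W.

W = [[4, 3], [-4, 6]]

Left-multiplying both sides by R⁻¹ gives W = R⁻¹S.
R has determinant 8; R⁻¹ = [[1/2, -1/2], [-1/2, 3/4]].
W = R⁻¹S = [[1/2, -1/2], [-1/2, 3/4]] · [[8, 42], [0, 36]] = [[4, 3], [-4, 6]].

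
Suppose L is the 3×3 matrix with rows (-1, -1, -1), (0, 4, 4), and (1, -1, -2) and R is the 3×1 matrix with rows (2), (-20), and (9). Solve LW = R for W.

W = [[3], [-4], [-1]]

L is on the left of W, so left-multiply by L⁻¹: W = L⁻¹R.
det L = 4, so L⁻¹ = [[-1, -1/4, 0], [1, 3/4, 1], [-1, -1/2, -1]].
W = L⁻¹R = [[-1, -1/4, 0], [1, 3/4, 1], [-1, -1/2, -1]] · [[2], [-20], [9]] = [[3], [-4], [-1]].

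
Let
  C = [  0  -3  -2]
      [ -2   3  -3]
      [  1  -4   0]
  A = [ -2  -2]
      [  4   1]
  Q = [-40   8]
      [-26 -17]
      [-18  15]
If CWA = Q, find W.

W = C⁻¹QA⁻¹ (apply C⁻¹ on the left and A⁻¹ on the right).
det C = -1; the adjugate gives C⁻¹ = [[12, -8, -15], [3, -2, -4], [-5, 3, 6]].
A has determinant 6; A⁻¹ = [[1/6, 1/3], [-2/3, -1/3]].
C⁻¹Q = [[-2, 7], [4, -2], [14, -1]].
W = (C⁻¹Q)A⁻¹ = [[-5, -3], [2, 2], [3, 5]].

W = [[-5, -3], [2, 2], [3, 5]]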